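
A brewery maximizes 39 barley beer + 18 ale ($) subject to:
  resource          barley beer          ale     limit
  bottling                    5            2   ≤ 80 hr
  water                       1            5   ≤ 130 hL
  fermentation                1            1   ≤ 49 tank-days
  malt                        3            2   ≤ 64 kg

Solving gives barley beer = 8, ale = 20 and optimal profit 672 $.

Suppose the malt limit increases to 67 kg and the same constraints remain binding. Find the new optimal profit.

681

Check each constraint at x*: bottling 80/80 (tight); water 108/130 (slack 22); fermentation 28/49 (slack 21); malt 64/64 (tight).
Slack constraints have shadow price 0 (complementary slackness).
From A_Bᵀ y = c: 5·y_bottling + 3·y_malt = 39; 2·y_bottling + 2·y_malt = 18.
This yields shadow prices y_bottling = 6, y_malt = 3.
Δz = y_malt·Δb = 3 × (3) = 9, so new z* = 672 + 9 = 681.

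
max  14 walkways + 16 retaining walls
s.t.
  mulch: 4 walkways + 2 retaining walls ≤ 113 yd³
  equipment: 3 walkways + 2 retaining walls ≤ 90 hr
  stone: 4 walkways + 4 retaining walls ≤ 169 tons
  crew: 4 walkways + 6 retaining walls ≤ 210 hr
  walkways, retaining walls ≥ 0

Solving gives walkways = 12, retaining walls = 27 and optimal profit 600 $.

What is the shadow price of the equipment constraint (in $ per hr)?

Check each constraint at x*: mulch 102/113 (slack 11); equipment 90/90 (tight); stone 156/169 (slack 13); crew 210/210 (tight).
Slack constraints have shadow price 0 (complementary slackness).
Dual feasibility on the basic columns requires 3·y_equipment + 4·y_crew = 14, 2·y_equipment + 6·y_crew = 16.
This yields shadow prices y_equipment = 2, y_crew = 2.
Shadow price of equipment = 2.

2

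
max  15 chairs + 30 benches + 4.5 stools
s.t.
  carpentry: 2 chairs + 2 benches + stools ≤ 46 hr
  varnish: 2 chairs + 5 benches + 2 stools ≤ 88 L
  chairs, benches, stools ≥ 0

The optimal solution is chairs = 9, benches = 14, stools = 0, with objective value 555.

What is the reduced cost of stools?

At the optimum: carpentry uses 46 of 46 (binding); varnish uses 88 of 88 (binding).
Dual feasibility on the basic columns requires 2·y_carpentry + 2·y_varnish = 15, 2·y_carpentry + 5·y_varnish = 30.
This yields shadow prices y_carpentry = 2.5, y_varnish = 5.
Reduced cost of stools: c₃ − yᵀa₃ = 4.5 − (2.5·1 + 5·2) = 4.5 − 12.5 = -8.

-8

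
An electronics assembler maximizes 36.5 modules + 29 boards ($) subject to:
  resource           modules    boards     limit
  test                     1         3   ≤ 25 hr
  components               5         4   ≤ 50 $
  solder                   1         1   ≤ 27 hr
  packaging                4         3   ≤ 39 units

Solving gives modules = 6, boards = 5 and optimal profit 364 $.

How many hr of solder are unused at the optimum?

16

solder used = 1·6 + 1·5 = 11; slack = 27 − 11 = 16.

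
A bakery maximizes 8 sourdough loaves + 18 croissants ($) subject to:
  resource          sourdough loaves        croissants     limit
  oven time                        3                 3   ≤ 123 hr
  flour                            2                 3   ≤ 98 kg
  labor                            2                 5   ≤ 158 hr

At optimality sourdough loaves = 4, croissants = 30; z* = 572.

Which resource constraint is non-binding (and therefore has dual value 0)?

oven time

oven time: 102/123 (slack 21)
flour: 98/98 (binding)
labor: 158/158 (binding)
By complementary slackness, a constraint with positive slack has shadow price 0 → oven time.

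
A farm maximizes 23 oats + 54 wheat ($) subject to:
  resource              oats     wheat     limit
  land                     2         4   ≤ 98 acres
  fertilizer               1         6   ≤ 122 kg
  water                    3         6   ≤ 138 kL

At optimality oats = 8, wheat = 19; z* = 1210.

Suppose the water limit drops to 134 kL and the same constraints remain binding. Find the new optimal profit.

1182

Binding: fertilizer and water. Non-binding: land (6 unused).
Since land is not tight, its dual is 0.
Dual feasibility on the basic columns requires 1·y_fertilizer + 3·y_water = 23, 6·y_fertilizer + 6·y_water = 54.
This yields shadow prices y_fertilizer = 2, y_water = 7.
Δz = y_water·Δb = 7 × (-4) = -28, so new z* = 1210 − 28 = 1182.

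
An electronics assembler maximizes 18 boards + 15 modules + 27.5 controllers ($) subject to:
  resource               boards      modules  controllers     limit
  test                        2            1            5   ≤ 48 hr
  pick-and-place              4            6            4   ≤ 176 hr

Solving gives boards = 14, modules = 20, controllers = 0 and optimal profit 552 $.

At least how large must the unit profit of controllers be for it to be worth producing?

Both test and pick-and-place are binding at x*.
From A_Bᵀ y = c: 2·y_test + 4·y_pick-and-place = 18; 1·y_test + 6·y_pick-and-place = 15.
Solving: y_test = 6, y_pick-and-place = 1.5.
controllers enters the basis when its profit ≥ yᵀa₃ = 6·5 + 1.5·4 = 36.

36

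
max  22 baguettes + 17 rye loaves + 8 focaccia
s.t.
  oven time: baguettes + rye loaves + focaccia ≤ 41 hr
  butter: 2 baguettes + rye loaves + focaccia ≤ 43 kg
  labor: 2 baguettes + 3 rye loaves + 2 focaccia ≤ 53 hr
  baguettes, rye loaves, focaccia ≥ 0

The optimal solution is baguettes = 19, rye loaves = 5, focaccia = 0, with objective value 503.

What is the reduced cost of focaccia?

-6

Check each constraint at x*: oven time 24/41 (slack 17); butter 43/43 (tight); labor 53/53 (tight).
By complementary slackness, y = 0 for the non-binding constraint.
Dual feasibility on the basic columns requires 2·y_butter + 2·y_labor = 22, 1·y_butter + 3·y_labor = 17.
This yields shadow prices y_butter = 8, y_labor = 3.
Reduced cost of focaccia: c₃ − yᵀa₃ = 8 − (8·1 + 3·2) = 8 − 14 = -6.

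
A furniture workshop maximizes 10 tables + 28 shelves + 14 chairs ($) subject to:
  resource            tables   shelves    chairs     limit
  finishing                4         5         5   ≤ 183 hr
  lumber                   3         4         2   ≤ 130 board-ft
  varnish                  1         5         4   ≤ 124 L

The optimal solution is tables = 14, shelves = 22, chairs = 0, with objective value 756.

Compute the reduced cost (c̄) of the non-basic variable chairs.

Binding: lumber and varnish. Non-binding: finishing (17 unused).
Slack constraints have shadow price 0 (complementary slackness).
From A_Bᵀ y = c: 3·y_lumber + 1·y_varnish = 10; 4·y_lumber + 5·y_varnish = 28.
This yields shadow prices y_lumber = 2, y_varnish = 4.
Reduced cost of chairs: c₃ − yᵀa₃ = 14 − (2·2 + 4·4) = 14 − 20 = -6.

-6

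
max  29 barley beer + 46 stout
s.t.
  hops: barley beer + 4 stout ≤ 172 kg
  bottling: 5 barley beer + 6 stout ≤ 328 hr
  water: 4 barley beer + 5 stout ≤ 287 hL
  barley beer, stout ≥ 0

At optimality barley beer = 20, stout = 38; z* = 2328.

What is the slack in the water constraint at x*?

17

water used = 4·20 + 5·38 = 270; slack = 287 − 270 = 17.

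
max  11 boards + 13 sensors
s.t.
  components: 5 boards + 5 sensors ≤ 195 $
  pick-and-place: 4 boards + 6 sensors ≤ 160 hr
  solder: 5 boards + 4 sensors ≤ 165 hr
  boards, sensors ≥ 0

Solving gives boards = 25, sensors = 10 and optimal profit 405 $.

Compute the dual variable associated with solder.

Binding: pick-and-place and solder. Non-binding: components (20 unused).
Slack constraints have shadow price 0 (complementary slackness).
Dual feasibility on the basic columns requires 4·y_pick-and-place + 5·y_solder = 11, 6·y_pick-and-place + 4·y_solder = 13.
→ y_pick-and-place = 1.5 and y_solder = 1.
Shadow price of solder = 1.

1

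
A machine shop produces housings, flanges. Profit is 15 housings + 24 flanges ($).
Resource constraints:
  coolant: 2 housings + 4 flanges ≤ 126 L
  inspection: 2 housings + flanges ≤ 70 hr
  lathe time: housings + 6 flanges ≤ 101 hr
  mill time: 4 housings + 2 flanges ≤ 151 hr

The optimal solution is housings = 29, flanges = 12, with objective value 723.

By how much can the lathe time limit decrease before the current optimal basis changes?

Binding constraints: inspection, lathe time. The basis is B = [[2,1],[1,6]] with det 11.
Per unit decrease in lathe time, x* moves by d = (0.0909, -0.1818).
The basis stays optimal until flanges reaches 0; allowable decrease = 66 hr.

66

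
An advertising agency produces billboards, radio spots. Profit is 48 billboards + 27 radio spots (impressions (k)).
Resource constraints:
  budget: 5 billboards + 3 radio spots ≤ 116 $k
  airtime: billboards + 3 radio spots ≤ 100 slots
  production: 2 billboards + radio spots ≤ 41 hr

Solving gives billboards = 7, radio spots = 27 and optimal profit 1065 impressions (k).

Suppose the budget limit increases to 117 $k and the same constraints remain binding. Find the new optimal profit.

1071

Binding: budget and production. Non-binding: airtime (12 unused).
Since airtime is not tight, its dual is 0.
From A_Bᵀ y = c: 5·y_budget + 2·y_production = 48; 3·y_budget + 1·y_production = 27.
Solving: y_budget = 6, y_production = 9.
Δz = y_budget·Δb = 6 × (1) = 6, so new z* = 1065 + 6 = 1071.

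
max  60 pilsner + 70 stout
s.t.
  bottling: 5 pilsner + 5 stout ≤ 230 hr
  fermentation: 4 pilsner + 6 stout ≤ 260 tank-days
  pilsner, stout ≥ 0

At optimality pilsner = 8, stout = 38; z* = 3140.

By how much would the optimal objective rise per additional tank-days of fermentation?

5

Both bottling and fermentation are binding at x*.
From A_Bᵀ y = c: 5·y_bottling + 4·y_fermentation = 60; 5·y_bottling + 6·y_fermentation = 70.
This yields shadow prices y_bottling = 8, y_fermentation = 5.
Shadow price of fermentation = 5.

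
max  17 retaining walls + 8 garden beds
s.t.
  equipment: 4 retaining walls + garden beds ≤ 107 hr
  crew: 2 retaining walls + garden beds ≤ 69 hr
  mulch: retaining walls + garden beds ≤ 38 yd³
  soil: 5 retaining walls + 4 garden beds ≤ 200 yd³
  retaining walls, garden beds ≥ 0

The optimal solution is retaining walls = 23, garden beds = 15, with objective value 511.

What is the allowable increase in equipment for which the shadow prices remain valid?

Binding constraints: equipment, mulch. The basis is B = [[4,1],[1,1]] with det 3.
Per unit increase in equipment, x* moves by d = (0.3333, -0.3333).
The basis stays optimal until crew becomes binding; allowable increase = 24 hr.

24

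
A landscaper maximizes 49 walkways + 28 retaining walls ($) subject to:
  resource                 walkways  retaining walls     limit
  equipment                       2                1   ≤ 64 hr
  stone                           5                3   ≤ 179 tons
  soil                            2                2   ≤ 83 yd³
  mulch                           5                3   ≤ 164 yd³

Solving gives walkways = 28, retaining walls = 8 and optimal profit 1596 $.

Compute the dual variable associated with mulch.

7

Check each constraint at x*: equipment 64/64 (tight); stone 164/179 (slack 15); soil 72/83 (slack 11); mulch 164/164 (tight).
By complementary slackness, y = 0 for the non-binding constraints.
The binding rows give the dual system: 2·y_equipment + 5·y_mulch = 49 and 1·y_equipment + 3·y_mulch = 28.
→ y_equipment = 7 and y_mulch = 7.
Shadow price of mulch = 7.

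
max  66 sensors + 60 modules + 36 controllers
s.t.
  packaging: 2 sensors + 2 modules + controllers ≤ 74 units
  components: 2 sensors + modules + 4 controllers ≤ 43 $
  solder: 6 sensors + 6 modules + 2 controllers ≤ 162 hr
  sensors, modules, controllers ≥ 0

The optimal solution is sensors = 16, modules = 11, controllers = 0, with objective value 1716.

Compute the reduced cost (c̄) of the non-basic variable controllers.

Binding: components and solder. Non-binding: packaging (20 unused).
Slack constraints have shadow price 0 (complementary slackness).
From A_Bᵀ y = c: 2·y_components + 6·y_solder = 66; 1·y_components + 6·y_solder = 60.
Solving: y_components = 6, y_solder = 9.
Reduced cost of controllers: c₃ − yᵀa₃ = 36 − (6·4 + 9·2) = 36 − 42 = -6.

-6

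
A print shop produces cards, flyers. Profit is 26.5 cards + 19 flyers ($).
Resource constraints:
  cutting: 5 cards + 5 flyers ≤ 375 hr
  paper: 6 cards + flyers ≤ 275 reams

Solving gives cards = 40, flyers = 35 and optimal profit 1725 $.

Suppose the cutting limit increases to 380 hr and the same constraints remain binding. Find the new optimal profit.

At the optimum: cutting uses 375 of 375 (binding); paper uses 275 of 275 (binding).
Dual feasibility on the basic columns requires 5·y_cutting + 6·y_paper = 26.5, 5·y_cutting + 1·y_paper = 19.
→ y_cutting = 3.5 and y_paper = 1.5.
Δz = y_cutting·Δb = 3.5 × (5) = 17.5, so new z* = 1725 + 17.5 = 1742.5.

1742.5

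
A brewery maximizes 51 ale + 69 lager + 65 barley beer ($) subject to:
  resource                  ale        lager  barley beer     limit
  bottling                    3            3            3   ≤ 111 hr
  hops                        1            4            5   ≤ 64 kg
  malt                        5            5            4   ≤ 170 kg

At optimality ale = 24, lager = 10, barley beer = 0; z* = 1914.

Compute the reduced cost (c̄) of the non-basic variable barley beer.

At the optimum: bottling uses 102 of 111 (slack = 9); hops uses 64 of 64 (binding); malt uses 170 of 170 (binding).
Since bottling is not tight, its dual is 0.
Dual feasibility on the basic columns requires 1·y_hops + 5·y_malt = 51, 4·y_hops + 5·y_malt = 69.
→ y_hops = 6 and y_malt = 9.
Reduced cost of barley beer: c₃ − yᵀa₃ = 65 − (6·5 + 9·4) = 65 − 66 = -1.

-1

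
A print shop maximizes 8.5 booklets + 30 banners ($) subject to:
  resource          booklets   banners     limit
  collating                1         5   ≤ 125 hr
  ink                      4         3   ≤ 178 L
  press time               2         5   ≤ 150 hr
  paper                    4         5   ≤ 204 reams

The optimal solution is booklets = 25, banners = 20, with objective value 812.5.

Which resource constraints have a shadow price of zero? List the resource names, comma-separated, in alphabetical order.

collating: 125/125 (binding)
ink: 160/178 (slack 18)
press time: 150/150 (binding)
paper: 200/204 (slack 4)
By complementary slackness, a constraint with positive slack has shadow price 0 → ink, paper.

ink, paper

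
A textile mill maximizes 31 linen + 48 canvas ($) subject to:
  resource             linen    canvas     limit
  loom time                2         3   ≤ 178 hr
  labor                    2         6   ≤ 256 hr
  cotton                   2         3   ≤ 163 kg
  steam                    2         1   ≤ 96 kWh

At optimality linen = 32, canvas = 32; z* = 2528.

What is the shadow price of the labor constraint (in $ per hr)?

6.5

At the optimum: loom time uses 160 of 178 (slack = 18); labor uses 256 of 256 (binding); cotton uses 160 of 163 (slack = 3); steam uses 96 of 96 (binding).
Since loom time, cotton are not tight, their duals are 0.
From A_Bᵀ y = c: 2·y_labor + 2·y_steam = 31; 6·y_labor + 1·y_steam = 48.
This yields shadow prices y_labor = 6.5, y_steam = 9.
Shadow price of labor = 6.5.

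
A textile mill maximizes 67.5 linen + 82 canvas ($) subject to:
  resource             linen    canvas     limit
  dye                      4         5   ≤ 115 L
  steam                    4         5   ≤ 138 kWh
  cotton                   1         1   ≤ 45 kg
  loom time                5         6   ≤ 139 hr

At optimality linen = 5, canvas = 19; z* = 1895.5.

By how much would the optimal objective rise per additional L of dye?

Check each constraint at x*: dye 115/115 (tight); steam 115/138 (slack 23); cotton 24/45 (slack 21); loom time 139/139 (tight).
By complementary slackness, y = 0 for the non-binding constraints.
The binding rows give the dual system: 4·y_dye + 5·y_loom time = 67.5 and 5·y_dye + 6·y_loom time = 82.
This yields shadow prices y_dye = 5, y_loom time = 9.5.
Shadow price of dye = 5.

5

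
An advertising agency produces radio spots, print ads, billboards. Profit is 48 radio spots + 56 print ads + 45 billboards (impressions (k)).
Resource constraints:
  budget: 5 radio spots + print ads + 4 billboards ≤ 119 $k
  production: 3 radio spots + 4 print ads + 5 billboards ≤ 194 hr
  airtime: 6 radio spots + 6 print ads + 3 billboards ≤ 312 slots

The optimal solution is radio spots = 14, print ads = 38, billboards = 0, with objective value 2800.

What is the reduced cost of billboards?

Binding: production and airtime. Non-binding: budget (11 unused).
Slack constraints have shadow price 0 (complementary slackness).
Dual feasibility on the basic columns requires 3·y_production + 6·y_airtime = 48, 4·y_production + 6·y_airtime = 56.
This yields shadow prices y_production = 8, y_airtime = 4.
Reduced cost of billboards: c₃ − yᵀa₃ = 45 − (8·5 + 4·3) = 45 − 52 = -7.

-7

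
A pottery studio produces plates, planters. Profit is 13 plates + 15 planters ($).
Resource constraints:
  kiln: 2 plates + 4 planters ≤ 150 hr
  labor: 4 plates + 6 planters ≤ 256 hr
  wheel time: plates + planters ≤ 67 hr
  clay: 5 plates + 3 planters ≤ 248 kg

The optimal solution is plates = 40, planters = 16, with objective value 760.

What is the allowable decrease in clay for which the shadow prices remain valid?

Binding constraints: labor, clay. The basis is B = [[4,6],[5,3]] with det -18.
Per unit decrease in clay, x* moves by d = (-0.3333, 0.2222).
The basis stays optimal until kiln becomes binding; allowable decrease = 27 kg.

27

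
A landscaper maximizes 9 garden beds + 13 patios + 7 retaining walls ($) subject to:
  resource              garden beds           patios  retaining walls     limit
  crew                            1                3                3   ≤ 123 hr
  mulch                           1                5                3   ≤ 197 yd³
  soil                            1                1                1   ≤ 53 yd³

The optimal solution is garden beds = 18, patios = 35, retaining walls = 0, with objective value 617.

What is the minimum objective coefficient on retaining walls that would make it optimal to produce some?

13

At the optimum: crew uses 123 of 123 (binding); mulch uses 193 of 197 (slack = 4); soil uses 53 of 53 (binding).
By complementary slackness, y = 0 for the non-binding constraint.
Dual feasibility on the basic columns requires 1·y_crew + 1·y_soil = 9, 3·y_crew + 1·y_soil = 13.
Solving: y_crew = 2, y_soil = 7.
retaining walls enters the basis when its profit ≥ yᵀa₃ = 2·3 + 7·1 = 13.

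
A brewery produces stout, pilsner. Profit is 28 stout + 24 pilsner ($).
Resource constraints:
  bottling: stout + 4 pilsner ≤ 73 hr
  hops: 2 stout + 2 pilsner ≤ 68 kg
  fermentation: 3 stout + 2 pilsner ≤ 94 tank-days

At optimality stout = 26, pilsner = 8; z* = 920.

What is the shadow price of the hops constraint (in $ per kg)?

8

Binding: hops and fermentation. Non-binding: bottling (15 unused).
Slack constraints have shadow price 0 (complementary slackness).
From A_Bᵀ y = c: 2·y_hops + 3·y_fermentation = 28; 2·y_hops + 2·y_fermentation = 24.
This yields shadow prices y_hops = 8, y_fermentation = 4.
Shadow price of hops = 8.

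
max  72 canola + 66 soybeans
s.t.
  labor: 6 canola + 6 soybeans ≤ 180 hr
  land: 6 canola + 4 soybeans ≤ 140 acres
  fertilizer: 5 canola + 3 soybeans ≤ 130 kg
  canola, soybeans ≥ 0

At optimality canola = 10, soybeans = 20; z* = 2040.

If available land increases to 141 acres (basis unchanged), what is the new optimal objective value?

2043

Check each constraint at x*: labor 180/180 (tight); land 140/140 (tight); fertilizer 110/130 (slack 20).
Slack constraints have shadow price 0 (complementary slackness).
Dual feasibility on the basic columns requires 6·y_labor + 6·y_land = 72, 6·y_labor + 4·y_land = 66.
→ y_labor = 9 and y_land = 3.
Δz = y_land·Δb = 3 × (1) = 3, so new z* = 2040 + 3 = 2043.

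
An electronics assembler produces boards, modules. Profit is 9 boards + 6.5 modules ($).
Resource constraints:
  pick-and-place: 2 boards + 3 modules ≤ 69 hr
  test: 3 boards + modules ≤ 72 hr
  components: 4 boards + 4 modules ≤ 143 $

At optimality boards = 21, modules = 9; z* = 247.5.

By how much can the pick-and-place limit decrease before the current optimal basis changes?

21

Binding constraints: pick-and-place, test. The basis is B = [[2,3],[3,1]] with det -7.
Per unit decrease in pick-and-place, x* moves by d = (0.1429, -0.4286).
The basis stays optimal until modules reaches 0; allowable decrease = 21 hr.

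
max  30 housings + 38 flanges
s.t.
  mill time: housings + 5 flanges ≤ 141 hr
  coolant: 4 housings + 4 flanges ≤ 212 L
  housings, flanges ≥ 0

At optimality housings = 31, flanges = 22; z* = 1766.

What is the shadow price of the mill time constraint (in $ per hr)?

Both mill time and coolant are binding at x*.
The binding rows give the dual system: 1·y_mill time + 4·y_coolant = 30 and 5·y_mill time + 4·y_coolant = 38.
→ y_mill time = 2 and y_coolant = 7.
Shadow price of mill time = 2.

2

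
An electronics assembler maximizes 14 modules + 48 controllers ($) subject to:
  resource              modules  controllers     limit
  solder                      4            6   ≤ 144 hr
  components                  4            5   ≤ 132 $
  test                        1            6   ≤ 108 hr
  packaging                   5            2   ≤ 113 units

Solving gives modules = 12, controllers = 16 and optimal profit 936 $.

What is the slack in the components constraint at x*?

components used = 4·12 + 5·16 = 128; slack = 132 − 128 = 4.

4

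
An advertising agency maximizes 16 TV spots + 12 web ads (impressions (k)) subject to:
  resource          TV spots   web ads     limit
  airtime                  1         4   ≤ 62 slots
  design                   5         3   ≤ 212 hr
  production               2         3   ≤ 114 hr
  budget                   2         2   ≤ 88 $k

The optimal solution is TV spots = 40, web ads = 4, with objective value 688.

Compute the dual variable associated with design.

2

Check each constraint at x*: airtime 56/62 (slack 6); design 212/212 (tight); production 92/114 (slack 22); budget 88/88 (tight).
Slack constraints have shadow price 0 (complementary slackness).
Dual feasibility on the basic columns requires 5·y_design + 2·y_budget = 16, 3·y_design + 2·y_budget = 12.
This yields shadow prices y_design = 2, y_budget = 3.
Shadow price of design = 2.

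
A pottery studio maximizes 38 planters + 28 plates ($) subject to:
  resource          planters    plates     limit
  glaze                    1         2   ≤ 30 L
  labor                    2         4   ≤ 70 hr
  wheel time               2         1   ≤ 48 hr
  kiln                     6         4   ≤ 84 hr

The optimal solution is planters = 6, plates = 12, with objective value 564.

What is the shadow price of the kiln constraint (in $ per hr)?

6

Check each constraint at x*: glaze 30/30 (tight); labor 60/70 (slack 10); wheel time 24/48 (slack 24); kiln 84/84 (tight).
By complementary slackness, y = 0 for the non-binding constraints.
The binding rows give the dual system: 1·y_glaze + 6·y_kiln = 38 and 2·y_glaze + 4·y_kiln = 28.
Solving: y_glaze = 2, y_kiln = 6.
Shadow price of kiln = 6.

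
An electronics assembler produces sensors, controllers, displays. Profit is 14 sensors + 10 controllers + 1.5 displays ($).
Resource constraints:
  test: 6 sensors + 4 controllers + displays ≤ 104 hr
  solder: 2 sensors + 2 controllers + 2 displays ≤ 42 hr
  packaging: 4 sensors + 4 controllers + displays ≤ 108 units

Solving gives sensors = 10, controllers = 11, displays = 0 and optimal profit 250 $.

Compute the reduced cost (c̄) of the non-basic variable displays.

Check each constraint at x*: test 104/104 (tight); solder 42/42 (tight); packaging 84/108 (slack 24).
Since packaging is not tight, its dual is 0.
From A_Bᵀ y = c: 6·y_test + 2·y_solder = 14; 4·y_test + 2·y_solder = 10.
This yields shadow prices y_test = 2, y_solder = 1.
Reduced cost of displays: c₃ − yᵀa₃ = 1.5 − (2·1 + 1·2) = 1.5 − 4 = -2.5.

-2.5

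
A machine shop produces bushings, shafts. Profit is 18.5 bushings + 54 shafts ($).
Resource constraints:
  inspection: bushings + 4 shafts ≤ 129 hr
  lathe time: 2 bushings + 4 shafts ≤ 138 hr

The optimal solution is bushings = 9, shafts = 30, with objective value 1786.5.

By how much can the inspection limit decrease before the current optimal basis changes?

Binding constraints: inspection, lathe time. The basis is B = [[1,4],[2,4]] with det -4.
Per unit decrease in inspection, x* moves by d = (1, -0.5).
The basis stays optimal until shafts reaches 0; allowable decrease = 60 hr.

60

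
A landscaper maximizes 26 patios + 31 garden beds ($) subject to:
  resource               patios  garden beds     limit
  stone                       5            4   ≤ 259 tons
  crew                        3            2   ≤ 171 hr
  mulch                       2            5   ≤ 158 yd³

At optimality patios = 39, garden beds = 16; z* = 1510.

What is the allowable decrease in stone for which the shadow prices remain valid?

132.6

Binding constraints: stone, mulch. The basis is B = [[5,4],[2,5]] with det 17.
Per unit decrease in stone, x* moves by d = (-0.2941, 0.1176).
The basis stays optimal until patios reaches 0; allowable decrease = 132.6 tons.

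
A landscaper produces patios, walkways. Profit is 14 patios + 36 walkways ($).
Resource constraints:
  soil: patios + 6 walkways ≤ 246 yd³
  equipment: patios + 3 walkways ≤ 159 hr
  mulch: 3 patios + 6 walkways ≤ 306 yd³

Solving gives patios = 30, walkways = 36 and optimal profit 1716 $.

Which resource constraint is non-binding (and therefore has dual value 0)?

equipment

soil: 246/246 (binding)
equipment: 138/159 (slack 21)
mulch: 306/306 (binding)
By complementary slackness, a constraint with positive slack has shadow price 0 → equipment.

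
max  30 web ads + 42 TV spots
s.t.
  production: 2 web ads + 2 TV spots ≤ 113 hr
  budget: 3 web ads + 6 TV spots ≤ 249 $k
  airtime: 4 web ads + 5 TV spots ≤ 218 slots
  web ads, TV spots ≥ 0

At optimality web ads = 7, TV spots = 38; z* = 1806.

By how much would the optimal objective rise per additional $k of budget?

2

Check each constraint at x*: production 90/113 (slack 23); budget 249/249 (tight); airtime 218/218 (tight).
By complementary slackness, y = 0 for the non-binding constraint.
From A_Bᵀ y = c: 3·y_budget + 4·y_airtime = 30; 6·y_budget + 5·y_airtime = 42.
This yields shadow prices y_budget = 2, y_airtime = 6.
Shadow price of budget = 2.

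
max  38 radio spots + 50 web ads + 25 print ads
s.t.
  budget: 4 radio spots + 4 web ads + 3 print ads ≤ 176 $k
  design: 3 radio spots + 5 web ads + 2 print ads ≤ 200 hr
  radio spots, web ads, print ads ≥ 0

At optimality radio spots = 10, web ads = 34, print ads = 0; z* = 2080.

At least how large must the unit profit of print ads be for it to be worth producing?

Check each constraint at x*: budget 176/176 (tight); design 200/200 (tight).
Dual feasibility on the basic columns requires 4·y_budget + 3·y_design = 38, 4·y_budget + 5·y_design = 50.
Solving: y_budget = 5, y_design = 6.
print ads enters the basis when its profit ≥ yᵀa₃ = 5·3 + 6·2 = 27.

27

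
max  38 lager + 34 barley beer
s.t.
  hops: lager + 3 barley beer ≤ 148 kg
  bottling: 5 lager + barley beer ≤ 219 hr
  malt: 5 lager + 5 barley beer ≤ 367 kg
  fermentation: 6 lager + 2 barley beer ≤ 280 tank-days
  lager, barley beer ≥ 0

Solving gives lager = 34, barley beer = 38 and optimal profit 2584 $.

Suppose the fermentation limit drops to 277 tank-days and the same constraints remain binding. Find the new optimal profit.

2569

Binding: hops and fermentation. Non-binding: bottling (11 unused), malt (7 unused).
By complementary slackness, y = 0 for the non-binding constraints.
Dual feasibility on the basic columns requires 1·y_hops + 6·y_fermentation = 38, 3·y_hops + 2·y_fermentation = 34.
This yields shadow prices y_hops = 8, y_fermentation = 5.
Δz = y_fermentation·Δb = 5 × (-3) = -15, so new z* = 2584 − 15 = 2569.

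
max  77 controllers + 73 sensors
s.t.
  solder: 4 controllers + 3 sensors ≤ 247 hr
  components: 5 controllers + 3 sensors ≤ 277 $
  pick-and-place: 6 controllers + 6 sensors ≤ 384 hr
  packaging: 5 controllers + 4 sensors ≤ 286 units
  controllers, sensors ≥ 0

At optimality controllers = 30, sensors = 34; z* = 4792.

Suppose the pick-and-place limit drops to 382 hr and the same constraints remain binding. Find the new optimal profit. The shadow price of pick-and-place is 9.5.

Δb = -2, so new z* = 4792 + (9.5)·(-2) = 4792 − 19 = 4773.

4773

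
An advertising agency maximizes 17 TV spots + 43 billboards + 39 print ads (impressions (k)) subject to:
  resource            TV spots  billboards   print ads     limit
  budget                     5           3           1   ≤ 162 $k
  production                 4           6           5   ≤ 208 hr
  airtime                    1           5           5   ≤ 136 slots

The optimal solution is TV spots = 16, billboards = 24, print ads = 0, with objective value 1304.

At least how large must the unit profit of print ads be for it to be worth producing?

40

Check each constraint at x*: budget 152/162 (slack 10); production 208/208 (tight); airtime 136/136 (tight).
Since budget is not tight, its dual is 0.
The binding rows give the dual system: 4·y_production + 1·y_airtime = 17 and 6·y_production + 5·y_airtime = 43.
This yields shadow prices y_production = 3, y_airtime = 5.
print ads enters the basis when its profit ≥ yᵀa₃ = 3·5 + 5·5 = 40.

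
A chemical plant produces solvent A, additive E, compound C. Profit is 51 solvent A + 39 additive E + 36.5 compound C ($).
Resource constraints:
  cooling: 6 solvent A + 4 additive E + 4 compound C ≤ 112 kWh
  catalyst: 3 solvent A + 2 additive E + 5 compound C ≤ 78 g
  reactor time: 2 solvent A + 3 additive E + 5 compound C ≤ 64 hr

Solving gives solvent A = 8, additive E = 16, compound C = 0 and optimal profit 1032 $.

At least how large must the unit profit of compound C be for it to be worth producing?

Binding: cooling and reactor time. Non-binding: catalyst (22 unused).
By complementary slackness, y = 0 for the non-binding constraint.
Dual feasibility on the basic columns requires 6·y_cooling + 2·y_reactor time = 51, 4·y_cooling + 3·y_reactor time = 39.
Solving: y_cooling = 7.5, y_reactor time = 3.
compound C enters the basis when its profit ≥ yᵀa₃ = 7.5·4 + 3·5 = 45.

45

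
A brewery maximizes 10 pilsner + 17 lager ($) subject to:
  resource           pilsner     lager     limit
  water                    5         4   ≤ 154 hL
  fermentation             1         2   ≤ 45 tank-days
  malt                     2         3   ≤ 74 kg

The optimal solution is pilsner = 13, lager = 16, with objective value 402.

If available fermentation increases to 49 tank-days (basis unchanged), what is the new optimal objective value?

Binding: fermentation and malt. Non-binding: water (25 unused).
Since water is not tight, its dual is 0.
Dual feasibility on the basic columns requires 1·y_fermentation + 2·y_malt = 10, 2·y_fermentation + 3·y_malt = 17.
Solving: y_fermentation = 4, y_malt = 3.
Δz = y_fermentation·Δb = 4 × (4) = 16, so new z* = 402 + 16 = 418.

418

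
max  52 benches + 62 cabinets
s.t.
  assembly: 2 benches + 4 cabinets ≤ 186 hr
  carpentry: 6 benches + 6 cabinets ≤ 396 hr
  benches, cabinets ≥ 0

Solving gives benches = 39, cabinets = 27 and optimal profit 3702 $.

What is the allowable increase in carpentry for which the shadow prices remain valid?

162

Binding constraints: assembly, carpentry. The basis is B = [[2,4],[6,6]] with det -12.
Per unit increase in carpentry, x* moves by d = (0.3333, -0.1667).
The basis stays optimal until cabinets reaches 0; allowable increase = 162 hr.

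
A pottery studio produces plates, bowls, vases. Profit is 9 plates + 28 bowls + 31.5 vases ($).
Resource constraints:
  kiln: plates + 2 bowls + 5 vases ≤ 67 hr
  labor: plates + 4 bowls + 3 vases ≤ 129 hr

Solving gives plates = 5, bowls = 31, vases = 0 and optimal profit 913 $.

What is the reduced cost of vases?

-3.5

Check each constraint at x*: kiln 67/67 (tight); labor 129/129 (tight).
From A_Bᵀ y = c: 1·y_kiln + 1·y_labor = 9; 2·y_kiln + 4·y_labor = 28.
→ y_kiln = 4 and y_labor = 5.
Reduced cost of vases: c₃ − yᵀa₃ = 31.5 − (4·5 + 5·3) = 31.5 − 35 = -3.5.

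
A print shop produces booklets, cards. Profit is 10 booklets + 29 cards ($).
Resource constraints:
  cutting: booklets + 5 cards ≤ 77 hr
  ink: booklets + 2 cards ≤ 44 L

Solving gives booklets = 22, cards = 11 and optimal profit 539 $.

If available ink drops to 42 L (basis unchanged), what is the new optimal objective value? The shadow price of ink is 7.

525

Δb = -2, so new z* = 539 + (7)·(-2) = 539 − 14 = 525.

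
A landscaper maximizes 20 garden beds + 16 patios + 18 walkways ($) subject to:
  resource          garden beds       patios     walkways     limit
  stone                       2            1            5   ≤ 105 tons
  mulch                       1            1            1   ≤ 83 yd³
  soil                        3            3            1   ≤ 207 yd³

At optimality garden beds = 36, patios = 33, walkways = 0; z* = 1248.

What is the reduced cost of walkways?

Binding: stone and soil. Non-binding: mulch (14 unused).
By complementary slackness, y = 0 for the non-binding constraint.
The binding rows give the dual system: 2·y_stone + 3·y_soil = 20 and 1·y_stone + 3·y_soil = 16.
This yields shadow prices y_stone = 4, y_soil = 4.
Reduced cost of walkways: c₃ − yᵀa₃ = 18 − (4·5 + 4·1) = 18 − 24 = -6.

-6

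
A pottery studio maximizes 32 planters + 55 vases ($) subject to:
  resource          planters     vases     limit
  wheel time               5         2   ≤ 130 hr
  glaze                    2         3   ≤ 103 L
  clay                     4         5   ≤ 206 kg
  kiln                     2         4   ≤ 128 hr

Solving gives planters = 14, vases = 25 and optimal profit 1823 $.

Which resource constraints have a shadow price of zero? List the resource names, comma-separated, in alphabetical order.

clay, wheel time

wheel time: 120/130 (slack 10)
glaze: 103/103 (binding)
clay: 181/206 (slack 25)
kiln: 128/128 (binding)
By complementary slackness, a constraint with positive slack has shadow price 0 → clay, wheel time.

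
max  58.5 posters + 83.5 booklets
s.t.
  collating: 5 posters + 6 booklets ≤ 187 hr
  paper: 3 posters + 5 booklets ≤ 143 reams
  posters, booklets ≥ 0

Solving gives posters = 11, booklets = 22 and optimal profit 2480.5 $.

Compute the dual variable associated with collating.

6

Both collating and paper are binding at x*.
Dual feasibility on the basic columns requires 5·y_collating + 3·y_paper = 58.5, 6·y_collating + 5·y_paper = 83.5.
This yields shadow prices y_collating = 6, y_paper = 9.5.
Shadow price of collating = 6.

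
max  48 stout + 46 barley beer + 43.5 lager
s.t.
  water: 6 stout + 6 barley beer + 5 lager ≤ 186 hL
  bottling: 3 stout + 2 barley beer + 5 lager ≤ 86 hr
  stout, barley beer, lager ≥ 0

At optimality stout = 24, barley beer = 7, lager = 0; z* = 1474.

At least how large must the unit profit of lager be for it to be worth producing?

At the optimum: water uses 186 of 186 (binding); bottling uses 86 of 86 (binding).
The binding rows give the dual system: 6·y_water + 3·y_bottling = 48 and 6·y_water + 2·y_bottling = 46.
Solving: y_water = 7, y_bottling = 2.
lager enters the basis when its profit ≥ yᵀa₃ = 7·5 + 2·5 = 45.

45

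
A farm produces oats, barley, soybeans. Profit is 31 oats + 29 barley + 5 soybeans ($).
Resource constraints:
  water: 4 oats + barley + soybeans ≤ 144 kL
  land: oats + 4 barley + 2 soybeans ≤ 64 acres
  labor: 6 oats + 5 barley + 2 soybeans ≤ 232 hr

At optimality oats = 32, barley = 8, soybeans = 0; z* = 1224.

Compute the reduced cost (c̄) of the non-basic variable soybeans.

-7

Check each constraint at x*: water 136/144 (slack 8); land 64/64 (tight); labor 232/232 (tight).
Slack constraints have shadow price 0 (complementary slackness).
From A_Bᵀ y = c: 1·y_land + 6·y_labor = 31; 4·y_land + 5·y_labor = 29.
Solving: y_land = 1, y_labor = 5.
Reduced cost of soybeans: c₃ − yᵀa₃ = 5 − (1·2 + 5·2) = 5 − 12 = -7.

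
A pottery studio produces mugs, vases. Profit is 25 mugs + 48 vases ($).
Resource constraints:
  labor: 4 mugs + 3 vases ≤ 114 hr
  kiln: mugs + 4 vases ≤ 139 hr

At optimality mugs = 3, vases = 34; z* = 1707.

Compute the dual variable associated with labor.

4

Check each constraint at x*: labor 114/114 (tight); kiln 139/139 (tight).
The binding rows give the dual system: 4·y_labor + 1·y_kiln = 25 and 3·y_labor + 4·y_kiln = 48.
→ y_labor = 4 and y_kiln = 9.
Shadow price of labor = 4.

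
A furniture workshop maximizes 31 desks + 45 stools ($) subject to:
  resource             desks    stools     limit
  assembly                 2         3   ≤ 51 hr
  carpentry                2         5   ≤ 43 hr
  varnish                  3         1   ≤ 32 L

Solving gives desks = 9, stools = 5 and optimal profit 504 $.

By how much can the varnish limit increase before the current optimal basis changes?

Binding constraints: carpentry, varnish. The basis is B = [[2,5],[3,1]] with det -13.
Per unit increase in varnish, x* moves by d = (0.3846, -0.1538).
The basis stays optimal until stools reaches 0; allowable increase = 32.5 L.

32.5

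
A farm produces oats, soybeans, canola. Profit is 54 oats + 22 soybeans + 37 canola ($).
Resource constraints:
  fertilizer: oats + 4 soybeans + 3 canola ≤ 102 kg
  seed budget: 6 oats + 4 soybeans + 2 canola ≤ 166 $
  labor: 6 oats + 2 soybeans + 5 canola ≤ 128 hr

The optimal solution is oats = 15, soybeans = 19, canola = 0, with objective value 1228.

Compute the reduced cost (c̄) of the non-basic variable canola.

Binding: seed budget and labor. Non-binding: fertilizer (11 unused).
Since fertilizer is not tight, its dual is 0.
Dual feasibility on the basic columns requires 6·y_seed budget + 6·y_labor = 54, 4·y_seed budget + 2·y_labor = 22.
This yields shadow prices y_seed budget = 2, y_labor = 7.
Reduced cost of canola: c₃ − yᵀa₃ = 37 − (2·2 + 7·5) = 37 − 39 = -2.

-2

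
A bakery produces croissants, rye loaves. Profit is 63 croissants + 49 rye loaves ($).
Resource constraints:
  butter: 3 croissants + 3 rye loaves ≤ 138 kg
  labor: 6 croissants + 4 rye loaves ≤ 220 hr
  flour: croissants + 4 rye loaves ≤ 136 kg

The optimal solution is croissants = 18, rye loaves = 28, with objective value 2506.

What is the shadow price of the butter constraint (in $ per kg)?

At the optimum: butter uses 138 of 138 (binding); labor uses 220 of 220 (binding); flour uses 130 of 136 (slack = 6).
Slack constraints have shadow price 0 (complementary slackness).
Dual feasibility on the basic columns requires 3·y_butter + 6·y_labor = 63, 3·y_butter + 4·y_labor = 49.
→ y_butter = 7 and y_labor = 7.
Shadow price of butter = 7.

7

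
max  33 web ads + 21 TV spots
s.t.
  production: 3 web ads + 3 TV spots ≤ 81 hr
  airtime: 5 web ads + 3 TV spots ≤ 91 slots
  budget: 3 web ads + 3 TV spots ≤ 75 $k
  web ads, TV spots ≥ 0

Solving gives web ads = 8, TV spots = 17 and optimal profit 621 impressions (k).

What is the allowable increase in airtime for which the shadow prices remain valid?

34

Binding constraints: airtime, budget. The basis is B = [[5,3],[3,3]] with det 6.
Per unit increase in airtime, x* moves by d = (0.5, -0.5).
The basis stays optimal until TV spots reaches 0; allowable increase = 34 slots.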